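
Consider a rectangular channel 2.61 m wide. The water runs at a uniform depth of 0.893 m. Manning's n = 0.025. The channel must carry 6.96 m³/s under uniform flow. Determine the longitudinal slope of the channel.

S = 0.013

Flow area A = b·y = 2.61 × 0.893 = 2.331 m². Wetted perimeter P = b + 2y = 2.61 + 2×0.893 = 4.396 m.
Hydraulic radius R = A/P = 2.331/4.396 = 0.5302 m.
From Manning's equation, S = [nQ / (1 A R^(2/3))]² = [0.025 × 6.96 / (1 × 2.331 × 0.5302^(2/3))]² = 0.013.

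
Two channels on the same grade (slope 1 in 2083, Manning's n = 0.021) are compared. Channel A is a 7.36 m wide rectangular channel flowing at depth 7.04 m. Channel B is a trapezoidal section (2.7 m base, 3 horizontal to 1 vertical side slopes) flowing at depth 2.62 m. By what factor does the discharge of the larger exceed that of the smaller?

2.65

Channel A: Flow area A = b·y = 7.36 × 7.04 = 51.81 m². Wetted perimeter P = b + 2y = 7.36 + 2×7.04 = 21.44 m. Hydraulic radius R = A/P = 51.81/21.44 = 2.417 m. Q_A = (1/0.021)·51.81·2.417^(2/3)·√0.0004801 = 97.36 m³/s.
Channel B: With bottom width b = 2.7 m and side slope z = 3: A = (b + zy)y = (2.7 + 3×2.62)×2.62 = 27.67 m²; P = b + 2y√(1+z²) = 2.7 + 2×2.62×3.162 = 19.27 m. Hydraulic radius R = A/P = 27.67/19.27 = 1.436 m. Q_B = (1/0.021)·27.67·1.436^(2/3)·√0.0004801 = 36.74 m³/s.
The larger discharge is 97.36 m³/s and the smaller is 36.74 m³/s; the ratio is 2.65.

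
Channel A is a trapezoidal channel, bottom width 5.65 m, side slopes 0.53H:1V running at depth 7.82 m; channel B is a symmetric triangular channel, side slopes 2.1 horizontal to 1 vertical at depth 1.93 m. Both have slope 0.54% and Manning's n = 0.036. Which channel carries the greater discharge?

channel A

Channel A: With bottom width b = 5.65 m and side slope z = 0.53: A = (b + zy)y = (5.65 + 0.53×7.82)×7.82 = 76.59 m²; P = b + 2y√(1+z²) = 5.65 + 2×7.82×1.132 = 23.35 m. Hydraulic radius R = A/P = 76.59/23.35 = 3.28 m. Q_A = (1/0.036)·76.59·3.28^(2/3)·√0.0054 = 345.2 m³/s.
Channel B: For a triangular section with side slope z = 2.1: A = zy² = 2.1×1.93² = 7.822 m²; P = 2y√(1+z²) = 2×1.93×2.326 = 8.978 m. Hydraulic radius R = A/P = 7.822/8.978 = 0.8713 m. Q_B = (1/0.036)·7.822·0.8713^(2/3)·√0.0054 = 14.57 m³/s.
Q_A = 345.2 m³/s vs Q_B = 14.57 m³/s, so channel A carries more.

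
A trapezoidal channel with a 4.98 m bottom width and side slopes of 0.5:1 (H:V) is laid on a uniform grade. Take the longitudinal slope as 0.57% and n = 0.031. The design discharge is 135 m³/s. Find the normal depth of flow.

Manning's equation rearranged: A R^(2/3) = nQ / (1·√S) = 0.031 × 135 / (√0.0057) = 55.43.
Try y = 3.3 m: A R^(2/3) = 32.02 — low.
Try y = 4.55 m: A R^(2/3) = 55.47 — ≈ 55.43.

y_n = 4.55 m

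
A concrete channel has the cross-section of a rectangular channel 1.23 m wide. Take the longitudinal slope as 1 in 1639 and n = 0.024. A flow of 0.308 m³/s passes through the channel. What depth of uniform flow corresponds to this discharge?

y_n = 0.554 m

Manning's equation rearranged: A R^(2/3) = nQ / (1·√S) = 0.024 × 0.308 / (√0.0006101) = 0.2993.
Try y = 0.414 m: A R^(2/3) = 0.2007 — low.
Try y = 0.554 m: A R^(2/3) = 0.2995 — matches.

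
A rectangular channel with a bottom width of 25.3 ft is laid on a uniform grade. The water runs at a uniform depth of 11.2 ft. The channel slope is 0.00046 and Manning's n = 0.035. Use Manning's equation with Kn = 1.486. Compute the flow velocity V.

Flow area A = b·y = 25.3 × 11.2 = 283.4 ft². Wetted perimeter P = b + 2y = 25.3 + 2×11.2 = 47.7 ft.
Hydraulic radius R = A/P = 283.4/47.7 = 5.94 ft.
From Manning's equation, V = (1.486/n) R^(2/3) S^(1/2) = (1.486/0.035) × 5.94^(2/3) × 0.00046^(1/2) = 2.99 ft/s.

V = 2.99 ft/s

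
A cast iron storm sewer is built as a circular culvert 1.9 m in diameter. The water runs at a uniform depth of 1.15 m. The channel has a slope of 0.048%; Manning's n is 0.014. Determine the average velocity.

V = 1.02 m/s

For a circular section of diameter D = 1.9 m at depth y = 1.15 m, the central angle is θ = 2 arccos(1 − 2y/D) = 3.566 rad. Then A = (D²/8)(θ − sin θ) = 1.795 m² and P = Dθ/2 = 3.388 m.
Hydraulic radius R = A/P = 1.795/3.388 = 0.5298 m.
From Manning's equation, V = (1/n) R^(2/3) S^(1/2) = (1/0.014) × 0.5298^(2/3) × 0.00048^(1/2) = 1.02 m/s.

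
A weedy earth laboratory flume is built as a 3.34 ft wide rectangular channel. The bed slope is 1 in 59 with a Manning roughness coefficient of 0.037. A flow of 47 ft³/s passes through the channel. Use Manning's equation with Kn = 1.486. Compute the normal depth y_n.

y_n = 2.65 ft

Manning's equation rearranged: A R^(2/3) = nQ / (1.486·√S) = 0.037 × 47 / (1.486 × √0.01695) = 8.989.
Try y = 2.3 ft: A R^(2/3) = 7.515 — low.
Try y = 3.07 ft: A R^(2/3) = 10.8 — high.
Try y = 2.65 ft: A R^(2/3) = 8.995 — close enough.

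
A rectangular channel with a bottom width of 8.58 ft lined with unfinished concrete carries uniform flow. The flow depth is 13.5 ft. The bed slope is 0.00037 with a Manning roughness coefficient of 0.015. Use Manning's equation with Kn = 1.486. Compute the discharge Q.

Q = 485 ft³/s

Flow area A = b·y = 8.58 × 13.5 = 115.8 ft². Wetted perimeter P = b + 2y = 8.58 + 2×13.5 = 35.58 ft.
Hydraulic radius R = A/P = 115.8/35.58 = 3.255 ft.
Manning's equation: Q = (1.486/n) A R^(2/3) S^(1/2) = (1.486/0.015) × 115.8 × 3.255^(2/3) × 0.00037^(1/2) = 485 ft³/s.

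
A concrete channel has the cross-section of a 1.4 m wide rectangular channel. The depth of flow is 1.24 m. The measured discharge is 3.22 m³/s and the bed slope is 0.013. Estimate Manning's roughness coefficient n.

Flow area A = b·y = 1.4 × 1.24 = 1.736 m². Wetted perimeter P = b + 2y = 1.4 + 2×1.24 = 3.88 m.
Hydraulic radius R = A/P = 1.736/3.88 = 0.4474 m.
Rearranging Manning's equation: n = (1/Q) A R^(2/3) S^(1/2) = (1/3.22) × 1.736 × 0.4474^(2/3) × √0.013 = 0.036.

n = 0.036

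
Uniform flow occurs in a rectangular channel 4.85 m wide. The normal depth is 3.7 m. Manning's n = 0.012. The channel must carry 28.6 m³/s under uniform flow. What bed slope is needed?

S = 0.00022

Flow area A = b·y = 4.85 × 3.7 = 17.95 m². Wetted perimeter P = b + 2y = 4.85 + 2×3.7 = 12.25 m.
Hydraulic radius R = A/P = 17.95/12.25 = 1.465 m.
From Manning's equation, S = [nQ / (1 A R^(2/3))]² = [0.012 × 28.6 / (1 × 17.95 × 1.465^(2/3))]² = 0.00022.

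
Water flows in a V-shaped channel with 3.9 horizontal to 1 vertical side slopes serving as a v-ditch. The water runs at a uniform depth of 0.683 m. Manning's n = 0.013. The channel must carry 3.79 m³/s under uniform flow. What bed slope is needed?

For a triangular section with side slope z = 3.9: A = zy² = 3.9×0.683² = 1.819 m²; P = 2y√(1+z²) = 2×0.683×4.026 = 5.5 m.
Hydraulic radius R = A/P = 1.819/5.5 = 0.3308 m.
From Manning's equation, S = [nQ / (1 A R^(2/3))]² = [0.013 × 3.79 / (1 × 1.819 × 0.3308^(2/3))]² = 0.00321.

S = 0.00321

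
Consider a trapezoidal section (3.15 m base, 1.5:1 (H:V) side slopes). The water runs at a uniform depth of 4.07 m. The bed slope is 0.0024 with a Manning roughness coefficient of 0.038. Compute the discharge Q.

With bottom width b = 3.15 m and side slope z = 1.5: A = (b + zy)y = (3.15 + 1.5×4.07)×4.07 = 37.67 m²; P = b + 2y√(1+z²) = 3.15 + 2×4.07×1.803 = 17.82 m.
Hydraulic radius R = A/P = 37.67/17.82 = 2.113 m.
Manning's equation: Q = (1/n) A R^(2/3) S^(1/2) = (1/0.038) × 37.67 × 2.113^(2/3) × 0.0024^(1/2) = 80 m³/s.

Q = 80 m³/s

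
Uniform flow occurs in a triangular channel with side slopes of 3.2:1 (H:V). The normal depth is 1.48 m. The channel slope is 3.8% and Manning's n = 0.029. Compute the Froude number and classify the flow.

supercritical

For a triangular section with side slope z = 3.2: A = zy² = 3.2×1.48² = 7.009 m²; P = 2y√(1+z²) = 2×1.48×3.353 = 9.924 m.
Hydraulic radius R = A/P = 7.009/9.924 = 0.7063 m.
V = (1/n) R^(2/3) √S = (1/0.029) × 0.7063^(2/3) × √0.038 = 5.331 m/s. Hydraulic depth D_h = A/T = 7.009/9.472 = 0.74 m.
Froude number Fr = V/√(g·D_h) = 5.331/√(9.81×0.74) = 1.98, which is greater than 1, so the flow is supercritical.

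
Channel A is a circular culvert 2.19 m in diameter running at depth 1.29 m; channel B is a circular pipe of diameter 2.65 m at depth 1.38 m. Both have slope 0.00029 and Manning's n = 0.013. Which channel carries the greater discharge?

Channel A: For a circular section of diameter D = 2.19 m at depth y = 1.29 m, the central angle is θ = 2 arccos(1 − 2y/D) = 3.5 rad. Then A = (D²/8)(θ − sin θ) = 2.308 m² and P = Dθ/2 = 3.832 m. Hydraulic radius R = A/P = 2.308/3.832 = 0.6023 m. Q_A = (1/0.013)·2.308·0.6023^(2/3)·√0.00029 = 2.157 m³/s.
Channel B: For a circular section of diameter D = 2.65 m at depth y = 1.38 m, the central angle is θ = 2 arccos(1 − 2y/D) = 3.225 rad. Then A = (D²/8)(θ − sin θ) = 2.903 m² and P = Dθ/2 = 4.273 m. Hydraulic radius R = A/P = 2.903/4.273 = 0.6795 m. Q_B = (1/0.013)·2.903·0.6795^(2/3)·√0.00029 = 2.94 m³/s.
Q_A = 2.157 m³/s vs Q_B = 2.94 m³/s, so channel B carries more.

channel B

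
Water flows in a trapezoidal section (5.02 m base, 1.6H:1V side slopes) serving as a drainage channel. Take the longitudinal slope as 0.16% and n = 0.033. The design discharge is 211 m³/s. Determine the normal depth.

Manning's equation rearranged: A R^(2/3) = nQ / (1·√S) = 0.033 × 211 / (√0.0016) = 174.1.
At y = 6.93 m: A R^(2/3) = 261.3 — too large.
At y = 4.25 m: A R^(2/3) = 89.69 — too small.
At y = 5.78 m: A R^(2/3) = 174.3 — matches.

y_n = 5.78 m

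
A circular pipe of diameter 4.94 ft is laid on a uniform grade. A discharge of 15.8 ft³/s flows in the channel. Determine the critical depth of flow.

y_c = 1.1 ft

At critical depth, Q² T / (g A³) = 1, i.e. A³/T = Q²/g = 15.8²/32.2 = 7.753.
Try y = 1.26 ft: A³/T = 13.3 — too large.
Try y = 0.801 ft: A³/T = 2.256 — too small.
Try y = 1.1 ft: A³/T = 7.828 — matches.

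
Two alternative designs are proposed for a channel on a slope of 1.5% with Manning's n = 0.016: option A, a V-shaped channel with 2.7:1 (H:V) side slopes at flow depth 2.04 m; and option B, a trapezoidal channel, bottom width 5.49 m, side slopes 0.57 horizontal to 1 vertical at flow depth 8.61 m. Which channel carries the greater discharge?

Channel A: For a triangular section with side slope z = 2.7: A = zy² = 2.7×2.04² = 11.24 m²; P = 2y√(1+z²) = 2×2.04×2.879 = 11.75 m. Hydraulic radius R = A/P = 11.24/11.75 = 0.9565 m. Q_A = (1/0.016)·11.24·0.9565^(2/3)·√0.015 = 83.5 m³/s.
Channel B: With bottom width b = 5.49 m and side slope z = 0.57: A = (b + zy)y = (5.49 + 0.57×8.61)×8.61 = 89.52 m²; P = b + 2y√(1+z²) = 5.49 + 2×8.61×1.151 = 25.31 m. Hydraulic radius R = A/P = 89.52/25.31 = 3.537 m. Q_B = (1/0.016)·89.52·3.537^(2/3)·√0.015 = 1591 m³/s.
Q_A = 83.5 m³/s vs Q_B = 1591 m³/s, so channel B carries more.

channel B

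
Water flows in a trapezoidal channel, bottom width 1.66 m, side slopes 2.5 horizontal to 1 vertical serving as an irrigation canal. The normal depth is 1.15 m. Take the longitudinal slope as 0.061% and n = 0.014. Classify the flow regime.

subcritical

With bottom width b = 1.66 m and side slope z = 2.5: A = (b + zy)y = (1.66 + 2.5×1.15)×1.15 = 5.215 m²; P = b + 2y√(1+z²) = 1.66 + 2×1.15×2.693 = 7.853 m.
Hydraulic radius R = A/P = 5.215/7.853 = 0.6641 m.
V = (1/n) R^(2/3) √S = (1/0.014) × 0.6641^(2/3) × √0.00061 = 1.343 m/s. Hydraulic depth D_h = A/T = 5.215/7.41 = 0.7038 m.
Froude number Fr = V/√(g·D_h) = 1.343/√(9.81×0.7038) = 0.511, which is less than 1, so the flow is subcritical.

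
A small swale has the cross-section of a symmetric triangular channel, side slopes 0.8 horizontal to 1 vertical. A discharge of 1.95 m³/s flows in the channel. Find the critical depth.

y_c = 1.04 m

At critical depth, Q² T / (g A³) = 1, i.e. A³/T = Q²/g = 1.95²/9.81 = 0.3876.
At y = 1.13 m: A³/T = 0.5896 — over.
At y = 1.04 m: A³/T = 0.3893 — ≈ 0.3876.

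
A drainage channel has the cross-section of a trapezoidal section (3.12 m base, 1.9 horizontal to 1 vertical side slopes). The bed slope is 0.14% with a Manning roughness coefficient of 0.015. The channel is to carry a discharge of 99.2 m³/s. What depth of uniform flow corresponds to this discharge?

Manning's equation rearranged: A R^(2/3) = nQ / (1·√S) = 0.015 × 99.2 / (√0.0014) = 39.77.
Try y = 3.52 m: A R^(2/3) = 52.84 — too large.
Try y = 2.59 m: A R^(2/3) = 26.83 — too small.
Try y = 3.1 m: A R^(2/3) = 39.78 — matches.

y_n = 3.1 m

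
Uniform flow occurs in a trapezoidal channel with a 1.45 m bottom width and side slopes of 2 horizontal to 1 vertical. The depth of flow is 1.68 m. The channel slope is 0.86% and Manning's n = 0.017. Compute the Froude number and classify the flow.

supercritical

With bottom width b = 1.45 m and side slope z = 2: A = (b + zy)y = (1.45 + 2×1.68)×1.68 = 8.081 m²; P = b + 2y√(1+z²) = 1.45 + 2×1.68×2.236 = 8.963 m.
Hydraulic radius R = A/P = 8.081/8.963 = 0.9016 m.
V = (1/n) R^(2/3) √S = (1/0.017) × 0.9016^(2/3) × √0.0086 = 5.091 m/s. Hydraulic depth D_h = A/T = 8.081/8.17 = 0.9891 m.
Froude number Fr = V/√(g·D_h) = 5.091/√(9.81×0.9891) = 1.63, which is greater than 1, so the flow is supercritical.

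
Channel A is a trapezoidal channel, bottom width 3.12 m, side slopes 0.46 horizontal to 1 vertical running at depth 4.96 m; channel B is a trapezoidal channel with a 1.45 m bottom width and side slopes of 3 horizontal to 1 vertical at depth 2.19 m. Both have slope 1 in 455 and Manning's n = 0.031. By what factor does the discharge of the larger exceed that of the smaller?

2.14

Channel A: With bottom width b = 3.12 m and side slope z = 0.46: A = (b + zy)y = (3.12 + 0.46×4.96)×4.96 = 26.79 m²; P = b + 2y√(1+z²) = 3.12 + 2×4.96×1.101 = 14.04 m. Hydraulic radius R = A/P = 26.79/14.04 = 1.908 m. Q_A = (1/0.031)·26.79·1.908^(2/3)·√0.002198 = 62.34 m³/s.
Channel B: With bottom width b = 1.45 m and side slope z = 3: A = (b + zy)y = (1.45 + 3×2.19)×2.19 = 17.56 m²; P = b + 2y√(1+z²) = 1.45 + 2×2.19×3.162 = 15.3 m. Hydraulic radius R = A/P = 17.56/15.3 = 1.148 m. Q_B = (1/0.031)·17.56·1.148^(2/3)·√0.002198 = 29.12 m³/s.
The larger discharge is 62.34 m³/s and the smaller is 29.12 m³/s; the ratio is 2.14.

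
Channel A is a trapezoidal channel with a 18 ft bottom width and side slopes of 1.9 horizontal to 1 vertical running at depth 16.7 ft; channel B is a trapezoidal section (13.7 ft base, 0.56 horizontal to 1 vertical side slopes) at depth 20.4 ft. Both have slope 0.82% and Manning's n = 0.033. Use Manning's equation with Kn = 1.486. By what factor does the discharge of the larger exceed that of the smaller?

1.72

Channel A: With bottom width b = 18 ft and side slope z = 1.9: A = (b + zy)y = (18 + 1.9×16.7)×16.7 = 830.5 ft²; P = b + 2y√(1+z²) = 18 + 2×16.7×2.147 = 89.71 ft. Hydraulic radius R = A/P = 830.5/89.71 = 9.257 ft. Q_A = (1.486/0.033)·830.5·9.257^(2/3)·√0.0082 = 14930 ft³/s.
Channel B: With bottom width b = 13.7 ft and side slope z = 0.56: A = (b + zy)y = (13.7 + 0.56×20.4)×20.4 = 512.5 ft²; P = b + 2y√(1+z²) = 13.7 + 2×20.4×1.146 = 60.46 ft. Hydraulic radius R = A/P = 512.5/60.46 = 8.477 ft. Q_B = (1.486/0.033)·512.5·8.477^(2/3)·√0.0082 = 8689 ft³/s.
The larger discharge is 14930 ft³/s and the smaller is 8689 ft³/s; the ratio is 1.72.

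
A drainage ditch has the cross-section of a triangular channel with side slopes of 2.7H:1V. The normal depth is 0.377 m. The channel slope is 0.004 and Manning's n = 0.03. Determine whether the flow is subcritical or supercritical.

subcritical

For a triangular section with side slope z = 2.7: A = zy² = 2.7×0.377² = 0.3837 m²; P = 2y√(1+z²) = 2×0.377×2.879 = 2.171 m.
Hydraulic radius R = A/P = 0.3837/2.171 = 0.1768 m.
V = (1/n) R^(2/3) √S = (1/0.03) × 0.1768^(2/3) × √0.004 = 0.664 m/s. Hydraulic depth D_h = A/T = 0.3837/2.036 = 0.1885 m.
Froude number Fr = V/√(g·D_h) = 0.664/√(9.81×0.1885) = 0.488, which is less than 1, so the flow is subcritical.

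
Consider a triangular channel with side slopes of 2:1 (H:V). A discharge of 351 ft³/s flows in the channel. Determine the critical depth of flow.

y_c = 4.53 ft

At critical depth, Q² T / (g A³) = 1, i.e. A³/T = Q²/g = 351²/32.2 = 3826.
Try y = 3.23 ft: A³/T = 703.1 — too small.
Try y = 4.53 ft: A³/T = 3815 — matches.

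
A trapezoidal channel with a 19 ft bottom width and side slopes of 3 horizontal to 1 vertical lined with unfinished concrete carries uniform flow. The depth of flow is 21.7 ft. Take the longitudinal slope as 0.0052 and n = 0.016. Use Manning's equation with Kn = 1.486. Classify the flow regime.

supercritical

With bottom width b = 19 ft and side slope z = 3: A = (b + zy)y = (19 + 3×21.7)×21.7 = 1825 ft²; P = b + 2y√(1+z²) = 19 + 2×21.7×3.162 = 156.2 ft.
Hydraulic radius R = A/P = 1825/156.2 = 11.68 ft.
V = (1.486/n) R^(2/3) √S = (1.486/0.016) × 11.68^(2/3) × √0.0052 = 34.48 ft/s. Hydraulic depth D_h = A/T = 1825/149.2 = 12.23 ft.
Froude number Fr = V/√(g·D_h) = 34.48/√(32.2×12.23) = 1.74, which is greater than 1, so the flow is supercritical.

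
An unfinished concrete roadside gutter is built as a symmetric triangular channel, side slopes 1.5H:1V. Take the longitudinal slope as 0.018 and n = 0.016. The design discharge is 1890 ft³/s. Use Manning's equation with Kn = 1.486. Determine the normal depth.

Manning's equation rearranged: A R^(2/3) = nQ / (1.486·√S) = 0.016 × 1890 / (1.486 × √0.018) = 151.7.
At y = 5.25 ft: A R^(2/3) = 69.6 — short.
At y = 7.65 ft: A R^(2/3) = 189.9 — over.
At y = 7.03 ft: A R^(2/3) = 151.6 — close enough.

y_n = 7.03 ft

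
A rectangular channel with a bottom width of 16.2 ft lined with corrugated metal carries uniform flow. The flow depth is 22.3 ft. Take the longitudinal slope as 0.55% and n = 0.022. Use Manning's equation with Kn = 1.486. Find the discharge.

Flow area A = b·y = 16.2 × 22.3 = 361.3 ft². Wetted perimeter P = b + 2y = 16.2 + 2×22.3 = 60.8 ft.
Hydraulic radius R = A/P = 361.3/60.8 = 5.942 ft.
Manning's equation: Q = (1.486/n) A R^(2/3) S^(1/2) = (1.486/0.022) × 361.3 × 5.942^(2/3) × 0.0055^(1/2) = 5940 ft³/s.

Q = 5940 ft³/s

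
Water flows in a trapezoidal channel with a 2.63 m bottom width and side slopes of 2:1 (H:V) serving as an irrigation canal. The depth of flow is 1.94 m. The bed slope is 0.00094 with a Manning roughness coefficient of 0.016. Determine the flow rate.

Q = 26.1 m³/s

With bottom width b = 2.63 m and side slope z = 2: A = (b + zy)y = (2.63 + 2×1.94)×1.94 = 12.63 m²; P = b + 2y√(1+z²) = 2.63 + 2×1.94×2.236 = 11.31 m.
Hydraulic radius R = A/P = 12.63/11.31 = 1.117 m.
Manning's equation: Q = (1/n) A R^(2/3) S^(1/2) = (1/0.016) × 12.63 × 1.117^(2/3) × 0.00094^(1/2) = 26.1 m³/s.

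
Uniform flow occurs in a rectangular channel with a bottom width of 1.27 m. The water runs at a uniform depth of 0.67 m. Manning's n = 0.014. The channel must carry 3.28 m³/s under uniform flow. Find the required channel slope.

S = 0.013

Flow area A = b·y = 1.27 × 0.67 = 0.8509 m². Wetted perimeter P = b + 2y = 1.27 + 2×0.67 = 2.61 m.
Hydraulic radius R = A/P = 0.8509/2.61 = 0.326 m.
From Manning's equation, S = [nQ / (1 A R^(2/3))]² = [0.014 × 3.28 / (1 × 0.8509 × 0.326^(2/3))]² = 0.013.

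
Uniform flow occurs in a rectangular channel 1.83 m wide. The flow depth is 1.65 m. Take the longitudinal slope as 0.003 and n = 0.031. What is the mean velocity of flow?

V = 1.24 m/s

Flow area A = b·y = 1.83 × 1.65 = 3.019 m². Wetted perimeter P = b + 2y = 1.83 + 2×1.65 = 5.13 m.
Hydraulic radius R = A/P = 3.019/5.13 = 0.5886 m.
From Manning's equation, V = (1/n) R^(2/3) S^(1/2) = (1/0.031) × 0.5886^(2/3) × 0.003^(1/2) = 1.24 m/s.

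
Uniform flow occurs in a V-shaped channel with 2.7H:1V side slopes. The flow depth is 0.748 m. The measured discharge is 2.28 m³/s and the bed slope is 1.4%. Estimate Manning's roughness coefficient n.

For a triangular section with side slope z = 2.7: A = zy² = 2.7×0.748² = 1.511 m²; P = 2y√(1+z²) = 2×0.748×2.879 = 4.307 m.
Hydraulic radius R = A/P = 1.511/4.307 = 0.3507 m.
Rearranging Manning's equation: n = (1/Q) A R^(2/3) S^(1/2) = (1/2.28) × 1.511 × 0.3507^(2/3) × √0.014 = 0.039.

n = 0.039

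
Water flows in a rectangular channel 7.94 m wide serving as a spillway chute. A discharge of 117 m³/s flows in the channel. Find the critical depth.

y_c = 2.81 m

For a rectangular channel, critical depth y_c = (q²/g)^(1/3) where q = Q/b = 117/7.94 = 14.74 m²/s.
So y_c = (14.74²/9.81)^(1/3) = 2.81 m.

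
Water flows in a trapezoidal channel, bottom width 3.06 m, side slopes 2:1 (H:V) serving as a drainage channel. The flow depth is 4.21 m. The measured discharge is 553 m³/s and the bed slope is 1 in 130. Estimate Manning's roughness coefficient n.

n = 0.013

With bottom width b = 3.06 m and side slope z = 2: A = (b + zy)y = (3.06 + 2×4.21)×4.21 = 48.33 m²; P = b + 2y√(1+z²) = 3.06 + 2×4.21×2.236 = 21.89 m.
Hydraulic radius R = A/P = 48.33/21.89 = 2.208 m.
Rearranging Manning's equation: n = (1/Q) A R^(2/3) S^(1/2) = (1/553) × 48.33 × 2.208^(2/3) × √0.007692 = 0.013.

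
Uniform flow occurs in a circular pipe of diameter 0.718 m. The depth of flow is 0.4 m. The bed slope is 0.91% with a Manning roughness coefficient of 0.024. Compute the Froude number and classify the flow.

For a circular section of diameter D = 0.718 m at depth y = 0.4 m, the central angle is θ = 2 arccos(1 − 2y/D) = 3.371 rad. Then A = (D²/8)(θ − sin θ) = 0.2318 m² and P = Dθ/2 = 1.21 m.
Hydraulic radius R = A/P = 0.2318/1.21 = 0.1916 m.
V = (1/n) R^(2/3) √S = (1/0.024) × 0.1916^(2/3) × √0.0091 = 1.321 m/s. Hydraulic depth D_h = A/T = 0.2318/0.7133 = 0.325 m.
Froude number Fr = V/√(g·D_h) = 1.321/√(9.81×0.325) = 0.74, which is less than 1, so the flow is subcritical.

subcritical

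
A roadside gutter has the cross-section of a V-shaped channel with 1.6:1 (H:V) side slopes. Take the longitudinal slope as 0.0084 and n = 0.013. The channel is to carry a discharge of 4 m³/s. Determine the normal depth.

y_n = 0.84 m

Manning's equation rearranged: A R^(2/3) = nQ / (1·√S) = 0.013 × 4 / (√0.0084) = 0.5674.
Trying y = 1.07 m: A R^(2/3) = 1.082 — too large.
Trying y = 0.84 m: A R^(2/3) = 0.5673 — ≈ 0.5674.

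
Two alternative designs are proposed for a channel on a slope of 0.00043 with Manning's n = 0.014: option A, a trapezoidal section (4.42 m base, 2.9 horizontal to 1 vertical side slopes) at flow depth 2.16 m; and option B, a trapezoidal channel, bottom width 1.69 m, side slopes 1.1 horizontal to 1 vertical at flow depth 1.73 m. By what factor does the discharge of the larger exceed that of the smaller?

Channel A: With bottom width b = 4.42 m and side slope z = 2.9: A = (b + zy)y = (4.42 + 2.9×2.16)×2.16 = 23.08 m²; P = b + 2y√(1+z²) = 4.42 + 2×2.16×3.068 = 17.67 m. Hydraulic radius R = A/P = 23.08/17.67 = 1.306 m. Q_A = (1/0.014)·23.08·1.306^(2/3)·√0.00043 = 40.84 m³/s.
Channel B: With bottom width b = 1.69 m and side slope z = 1.1: A = (b + zy)y = (1.69 + 1.1×1.73)×1.73 = 6.216 m²; P = b + 2y√(1+z²) = 1.69 + 2×1.73×1.487 = 6.834 m. Hydraulic radius R = A/P = 6.216/6.834 = 0.9096 m. Q_B = (1/0.014)·6.216·0.9096^(2/3)·√0.00043 = 8.643 m³/s.
The larger discharge is 40.84 m³/s and the smaller is 8.643 m³/s; the ratio is 4.72.

4.72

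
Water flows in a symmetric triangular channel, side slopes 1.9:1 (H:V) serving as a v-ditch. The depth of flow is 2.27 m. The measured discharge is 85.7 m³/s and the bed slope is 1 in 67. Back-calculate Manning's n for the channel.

For a triangular section with side slope z = 1.9: A = zy² = 1.9×2.27² = 9.791 m²; P = 2y√(1+z²) = 2×2.27×2.147 = 9.748 m.
Hydraulic radius R = A/P = 9.791/9.748 = 1.004 m.
Rearranging Manning's equation: n = (1/Q) A R^(2/3) S^(1/2) = (1/85.7) × 9.791 × 1.004^(2/3) × √0.01493 = 0.014.

n = 0.014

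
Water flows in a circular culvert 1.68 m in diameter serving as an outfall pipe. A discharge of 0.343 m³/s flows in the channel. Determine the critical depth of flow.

At critical depth, Q² T / (g A³) = 1, i.e. A³/T = Q²/g = 0.343²/9.81 = 0.01199.
Trying y = 0.196 m: A³/T = 0.002803 — too small.
Trying y = 0.309 m: A³/T = 0.01684 — too large.
Trying y = 0.283 m: A³/T = 0.01193 — matches.

y_c = 0.283 m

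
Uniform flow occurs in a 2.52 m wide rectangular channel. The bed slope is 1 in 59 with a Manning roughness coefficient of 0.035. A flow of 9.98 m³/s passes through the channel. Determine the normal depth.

y_n = 1.4 m

Manning's equation rearranged: A R^(2/3) = nQ / (1·√S) = 0.035 × 9.98 / (√0.01695) = 2.683.
At y = 1.79 m: A R^(2/3) = 3.689 — high.
At y = 1.02 m: A R^(2/3) = 1.754 — low.
At y = 1.4 m: A R^(2/3) = 2.683 — close enough.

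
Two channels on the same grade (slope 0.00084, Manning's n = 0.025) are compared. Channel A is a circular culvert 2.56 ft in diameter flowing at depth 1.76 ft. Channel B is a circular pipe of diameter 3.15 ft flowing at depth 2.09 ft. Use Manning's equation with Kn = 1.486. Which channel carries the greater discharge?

channel B

Channel A: For a circular section of diameter D = 2.56 ft at depth y = 1.76 ft, the central angle is θ = 2 arccos(1 − 2y/D) = 3.91 rad. Then A = (D²/8)(θ − sin θ) = 3.773 ft² and P = Dθ/2 = 5.005 ft. Hydraulic radius R = A/P = 3.773/5.005 = 0.7538 ft. Q_A = (1.486/0.025)·3.773·0.7538^(2/3)·√0.00084 = 5.384 ft³/s.
Channel B: For a circular section of diameter D = 3.15 ft at depth y = 2.09 ft, the central angle is θ = 2 arccos(1 − 2y/D) = 3.808 rad. Then A = (D²/8)(θ − sin θ) = 5.489 ft² and P = Dθ/2 = 5.997 ft. Hydraulic radius R = A/P = 5.489/5.997 = 0.9153 ft. Q_B = (1.486/0.025)·5.489·0.9153^(2/3)·√0.00084 = 8.915 ft³/s.
Q_A = 5.384 ft³/s vs Q_B = 8.915 ft³/s, so channel B carries more.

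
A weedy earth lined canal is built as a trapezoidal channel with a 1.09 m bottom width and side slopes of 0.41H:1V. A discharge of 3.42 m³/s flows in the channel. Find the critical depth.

At critical depth, Q² T / (g A³) = 1, i.e. A³/T = Q²/g = 3.42²/9.81 = 1.192.
Trying y = 0.968 m: A³/T = 1.583 — over.
Trying y = 0.623 m: A³/T = 0.3679 — short.
Trying y = 0.89 m: A³/T = 1.193 — matches.

y_c = 0.89 m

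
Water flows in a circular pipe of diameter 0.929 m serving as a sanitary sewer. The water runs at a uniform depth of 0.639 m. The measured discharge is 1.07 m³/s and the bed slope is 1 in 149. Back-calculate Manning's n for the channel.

n = 0.016

For a circular section of diameter D = 0.929 m at depth y = 0.639 m, the central angle is θ = 2 arccos(1 − 2y/D) = 3.912 rad. Then A = (D²/8)(θ − sin θ) = 0.4971 m² and P = Dθ/2 = 1.817 m.
Hydraulic radius R = A/P = 0.4971/1.817 = 0.2736 m.
Rearranging Manning's equation: n = (1/Q) A R^(2/3) S^(1/2) = (1/1.07) × 0.4971 × 0.2736^(2/3) × √0.006711 = 0.016.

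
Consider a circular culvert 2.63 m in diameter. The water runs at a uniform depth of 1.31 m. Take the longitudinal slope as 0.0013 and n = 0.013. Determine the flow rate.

For a circular section of diameter D = 2.63 m at depth y = 1.31 m, the central angle is θ = 2 arccos(1 − 2y/D) = 3.134 rad. Then A = (D²/8)(θ − sin θ) = 2.703 m² and P = Dθ/2 = 4.121 m.
Hydraulic radius R = A/P = 2.703/4.121 = 0.6559 m.
Manning's equation: Q = (1/n) A R^(2/3) S^(1/2) = (1/0.013) × 2.703 × 0.6559^(2/3) × 0.0013^(1/2) = 5.66 m³/s.

Q = 5.66 m³/s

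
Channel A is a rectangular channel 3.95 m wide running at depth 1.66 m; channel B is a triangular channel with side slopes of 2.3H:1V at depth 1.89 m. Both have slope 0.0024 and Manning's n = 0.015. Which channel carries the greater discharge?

channel B

Channel A: Flow area A = b·y = 3.95 × 1.66 = 6.557 m². Wetted perimeter P = b + 2y = 3.95 + 2×1.66 = 7.27 m. Hydraulic radius R = A/P = 6.557/7.27 = 0.9019 m. Q_A = (1/0.015)·6.557·0.9019^(2/3)·√0.0024 = 19.99 m³/s.
Channel B: For a triangular section with side slope z = 2.3: A = zy² = 2.3×1.89² = 8.216 m²; P = 2y√(1+z²) = 2×1.89×2.508 = 9.48 m. Hydraulic radius R = A/P = 8.216/9.48 = 0.8666 m. Q_B = (1/0.015)·8.216·0.8666^(2/3)·√0.0024 = 24.39 m³/s.
Q_A = 19.99 m³/s vs Q_B = 24.39 m³/s, so channel B carries more.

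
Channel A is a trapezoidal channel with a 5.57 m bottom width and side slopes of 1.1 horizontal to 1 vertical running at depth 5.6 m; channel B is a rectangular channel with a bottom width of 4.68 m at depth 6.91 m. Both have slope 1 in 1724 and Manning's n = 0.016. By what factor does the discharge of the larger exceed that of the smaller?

2.88

Channel A: With bottom width b = 5.57 m and side slope z = 1.1: A = (b + zy)y = (5.57 + 1.1×5.6)×5.6 = 65.69 m²; P = b + 2y√(1+z²) = 5.57 + 2×5.6×1.487 = 22.22 m. Hydraulic radius R = A/P = 65.69/22.22 = 2.956 m. Q_A = (1/0.016)·65.69·2.956^(2/3)·√0.00058 = 203.7 m³/s.
Channel B: Flow area A = b·y = 4.68 × 6.91 = 32.34 m². Wetted perimeter P = b + 2y = 4.68 + 2×6.91 = 18.5 m. Hydraulic radius R = A/P = 32.34/18.5 = 1.748 m. Q_B = (1/0.016)·32.34·1.748^(2/3)·√0.00058 = 70.64 m³/s.
The larger discharge is 203.7 m³/s and the smaller is 70.64 m³/s; the ratio is 2.88.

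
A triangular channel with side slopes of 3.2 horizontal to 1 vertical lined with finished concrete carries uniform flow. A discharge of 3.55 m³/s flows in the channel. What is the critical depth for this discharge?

At critical depth, Q² T / (g A³) = 1, i.e. A³/T = Q²/g = 3.55²/9.81 = 1.285.
Try y = 0.658 m: A³/T = 0.6315 — too small.
Try y = 0.958 m: A³/T = 4.131 — too large.
Try y = 0.758 m: A³/T = 1.281 — close enough.

y_c = 0.758 m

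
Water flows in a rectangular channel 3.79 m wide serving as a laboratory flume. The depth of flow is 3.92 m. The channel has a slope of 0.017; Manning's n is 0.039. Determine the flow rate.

Q = 58.5 m³/s

Flow area A = b·y = 3.79 × 3.92 = 14.86 m². Wetted perimeter P = b + 2y = 3.79 + 2×3.92 = 11.63 m.
Hydraulic radius R = A/P = 14.86/11.63 = 1.277 m.
Manning's equation: Q = (1/n) A R^(2/3) S^(1/2) = (1/0.039) × 14.86 × 1.277^(2/3) × 0.017^(1/2) = 58.5 m³/s.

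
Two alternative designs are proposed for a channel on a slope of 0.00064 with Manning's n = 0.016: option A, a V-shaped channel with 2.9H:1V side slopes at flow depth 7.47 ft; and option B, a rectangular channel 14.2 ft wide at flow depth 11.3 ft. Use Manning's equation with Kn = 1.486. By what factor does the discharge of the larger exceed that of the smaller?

Channel A: For a triangular section with side slope z = 2.9: A = zy² = 2.9×7.47² = 161.8 ft²; P = 2y√(1+z²) = 2×7.47×3.068 = 45.83 ft. Hydraulic radius R = A/P = 161.8/45.83 = 3.531 ft. Q_A = (1.486/0.016)·161.8·3.531^(2/3)·√0.00064 = 881.6 ft³/s.
Channel B: Flow area A = b·y = 14.2 × 11.3 = 160.5 ft². Wetted perimeter P = b + 2y = 14.2 + 2×11.3 = 36.8 ft. Hydraulic radius R = A/P = 160.5/36.8 = 4.36 ft. Q_B = (1.486/0.016)·160.5·4.36^(2/3)·√0.00064 = 1006 ft³/s.
The larger discharge is 1006 ft³/s and the smaller is 881.6 ft³/s; the ratio is 1.14.

1.14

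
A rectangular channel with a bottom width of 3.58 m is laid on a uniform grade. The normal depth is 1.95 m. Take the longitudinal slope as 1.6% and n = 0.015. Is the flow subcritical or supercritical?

supercritical

Flow area A = b·y = 3.58 × 1.95 = 6.981 m². Wetted perimeter P = b + 2y = 3.58 + 2×1.95 = 7.48 m.
Hydraulic radius R = A/P = 6.981/7.48 = 0.9333 m.
V = (1/n) R^(2/3) √S = (1/0.015) × 0.9333^(2/3) × √0.016 = 8.053 m/s. Hydraulic depth D_h = A/T = 6.981/3.58 = 1.95 m.
Froude number Fr = V/√(g·D_h) = 8.053/√(9.81×1.95) = 1.84, which is greater than 1, so the flow is supercritical.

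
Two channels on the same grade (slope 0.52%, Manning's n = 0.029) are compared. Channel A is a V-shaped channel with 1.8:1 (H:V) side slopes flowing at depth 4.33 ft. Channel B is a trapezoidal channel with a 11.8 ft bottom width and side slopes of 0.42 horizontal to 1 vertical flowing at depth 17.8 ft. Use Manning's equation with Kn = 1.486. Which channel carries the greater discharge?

Channel A: For a triangular section with side slope z = 1.8: A = zy² = 1.8×4.33² = 33.75 ft²; P = 2y√(1+z²) = 2×4.33×2.059 = 17.83 ft. Hydraulic radius R = A/P = 33.75/17.83 = 1.893 ft. Q_A = (1.486/0.029)·33.75·1.893^(2/3)·√0.0052 = 190.8 ft³/s.
Channel B: With bottom width b = 11.8 ft and side slope z = 0.42: A = (b + zy)y = (11.8 + 0.42×17.8)×17.8 = 343.1 ft²; P = b + 2y√(1+z²) = 11.8 + 2×17.8×1.085 = 50.41 ft. Hydraulic radius R = A/P = 343.1/50.41 = 6.806 ft. Q_B = (1.486/0.029)·343.1·6.806^(2/3)·√0.0052 = 4553 ft³/s.
Q_A = 190.8 ft³/s vs Q_B = 4553 ft³/s, so channel B carries more.

channel B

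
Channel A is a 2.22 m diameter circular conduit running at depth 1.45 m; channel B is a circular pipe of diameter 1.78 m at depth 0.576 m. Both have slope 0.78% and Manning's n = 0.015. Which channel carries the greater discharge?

Channel A: For a circular section of diameter D = 2.22 m at depth y = 1.45 m, the central angle is θ = 2 arccos(1 − 2y/D) = 3.764 rad. Then A = (D²/8)(θ − sin θ) = 2.678 m² and P = Dθ/2 = 4.178 m. Hydraulic radius R = A/P = 2.678/4.178 = 0.641 m. Q_A = (1/0.015)·2.678·0.641^(2/3)·√0.0078 = 11.72 m³/s.
Channel B: For a circular section of diameter D = 1.78 m at depth y = 0.576 m, the central angle is θ = 2 arccos(1 − 2y/D) = 2.42 rad. Then A = (D²/8)(θ − sin θ) = 0.6971 m² and P = Dθ/2 = 2.154 m. Hydraulic radius R = A/P = 0.6971/2.154 = 0.3236 m. Q_B = (1/0.015)·0.6971·0.3236^(2/3)·√0.0078 = 1.935 m³/s.
Q_A = 11.72 m³/s vs Q_B = 1.935 m³/s, so channel A carries more.

channel A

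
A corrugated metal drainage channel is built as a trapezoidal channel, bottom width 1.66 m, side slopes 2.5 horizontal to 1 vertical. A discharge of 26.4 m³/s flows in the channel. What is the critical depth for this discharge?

y_c = 1.57 m

At critical depth, Q² T / (g A³) = 1, i.e. A³/T = Q²/g = 26.4²/9.81 = 71.05.
At y = 1.14 m: A³/T = 18.47 — short.
At y = 1.94 m: A³/T = 177.3 — over.
At y = 1.57 m: A³/T = 70.89 — close enough.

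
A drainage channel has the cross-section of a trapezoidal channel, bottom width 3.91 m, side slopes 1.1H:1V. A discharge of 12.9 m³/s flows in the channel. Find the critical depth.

y_c = 0.943 m

At critical depth, Q² T / (g A³) = 1, i.e. A³/T = Q²/g = 12.9²/9.81 = 16.96.
Trying y = 1.1 m: A³/T = 28.22 — over.
Trying y = 0.842 m: A³/T = 11.72 — short.
Trying y = 0.943 m: A³/T = 16.97 — close enough.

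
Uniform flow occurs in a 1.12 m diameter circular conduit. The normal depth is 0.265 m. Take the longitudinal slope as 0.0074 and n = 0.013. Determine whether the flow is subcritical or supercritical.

supercritical

For a circular section of diameter D = 1.12 m at depth y = 0.265 m, the central angle is θ = 2 arccos(1 − 2y/D) = 2.032 rad. Then A = (D²/8)(θ − sin θ) = 0.1782 m² and P = Dθ/2 = 1.138 m.
Hydraulic radius R = A/P = 0.1782/1.138 = 0.1566 m.
V = (1/n) R^(2/3) √S = (1/0.013) × 0.1566^(2/3) × √0.0074 = 1.922 m/s. Hydraulic depth D_h = A/T = 0.1782/0.952 = 0.1872 m.
Froude number Fr = V/√(g·D_h) = 1.922/√(9.81×0.1872) = 1.42, which is greater than 1, so the flow is supercritical.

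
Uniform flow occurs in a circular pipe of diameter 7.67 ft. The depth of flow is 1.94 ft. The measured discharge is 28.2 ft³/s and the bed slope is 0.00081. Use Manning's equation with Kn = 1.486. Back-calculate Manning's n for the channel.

n = 0.015

For a circular section of diameter D = 7.67 ft at depth y = 1.94 ft, the central angle is θ = 2 arccos(1 − 2y/D) = 2.108 rad. Then A = (D²/8)(θ − sin θ) = 9.183 ft² and P = Dθ/2 = 8.084 ft.
Hydraulic radius R = A/P = 9.183/8.084 = 1.136 ft.
Rearranging Manning's equation: n = (1.486/Q) A R^(2/3) S^(1/2) = (1.486/28.2) × 9.183 × 1.136^(2/3) × √0.00081 = 0.015.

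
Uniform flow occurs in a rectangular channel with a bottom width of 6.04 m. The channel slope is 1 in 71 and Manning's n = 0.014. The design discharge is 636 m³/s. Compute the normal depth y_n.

y_n = 7.46 m

Manning's equation rearranged: A R^(2/3) = nQ / (1·√S) = 0.014 × 636 / (√0.01408) = 75.03.
At y = 8.25 m: A R^(2/3) = 84.56 — high.
At y = 7.46 m: A R^(2/3) = 75.05 — matches.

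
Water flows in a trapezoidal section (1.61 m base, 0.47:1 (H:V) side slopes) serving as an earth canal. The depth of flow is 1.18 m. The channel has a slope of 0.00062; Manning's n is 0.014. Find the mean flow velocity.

V = 1.27 m/s

With bottom width b = 1.61 m and side slope z = 0.47: A = (b + zy)y = (1.61 + 0.47×1.18)×1.18 = 2.554 m²; P = b + 2y√(1+z²) = 1.61 + 2×1.18×1.105 = 4.218 m.
Hydraulic radius R = A/P = 2.554/4.218 = 0.6056 m.
From Manning's equation, V = (1/n) R^(2/3) S^(1/2) = (1/0.014) × 0.6056^(2/3) × 0.00062^(1/2) = 1.27 m/s.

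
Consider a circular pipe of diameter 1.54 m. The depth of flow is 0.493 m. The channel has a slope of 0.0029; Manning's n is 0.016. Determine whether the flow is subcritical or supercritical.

For a circular section of diameter D = 1.54 m at depth y = 0.493 m, the central angle is θ = 2 arccos(1 − 2y/D) = 2.406 rad. Then A = (D²/8)(θ − sin θ) = 0.5141 m² and P = Dθ/2 = 1.852 m.
Hydraulic radius R = A/P = 0.5141/1.852 = 0.2776 m.
V = (1/n) R^(2/3) √S = (1/0.016) × 0.2776^(2/3) × √0.0029 = 1.432 m/s. Hydraulic depth D_h = A/T = 0.5141/1.437 = 0.3578 m.
Froude number Fr = V/√(g·D_h) = 1.432/√(9.81×0.3578) = 0.764, which is less than 1, so the flow is subcritical.

subcritical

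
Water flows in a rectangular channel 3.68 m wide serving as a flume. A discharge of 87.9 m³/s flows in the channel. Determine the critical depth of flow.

y_c = 3.87 m

For a rectangular channel, critical depth y_c = (q²/g)^(1/3) where q = Q/b = 87.9/3.68 = 23.89 m²/s.
So y_c = (23.89²/9.81)^(1/3) = 3.87 m.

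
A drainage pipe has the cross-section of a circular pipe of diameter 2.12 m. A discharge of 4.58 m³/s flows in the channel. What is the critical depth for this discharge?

y_c = 1.01 m

At critical depth, Q² T / (g A³) = 1, i.e. A³/T = Q²/g = 4.58²/9.81 = 2.138.
At y = 1.28 m: A³/T = 5.333 — too large.
At y = 1.01 m: A³/T = 2.156 — matches.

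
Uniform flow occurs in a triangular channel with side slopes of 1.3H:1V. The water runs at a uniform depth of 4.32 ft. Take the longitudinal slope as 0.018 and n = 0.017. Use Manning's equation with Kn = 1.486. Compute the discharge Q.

Q = 407 ft³/s

For a triangular section with side slope z = 1.3: A = zy² = 1.3×4.32² = 24.26 ft²; P = 2y√(1+z²) = 2×4.32×1.64 = 14.17 ft.
Hydraulic radius R = A/P = 24.26/14.17 = 1.712 ft.
Manning's equation: Q = (1.486/n) A R^(2/3) S^(1/2) = (1.486/0.017) × 24.26 × 1.712^(2/3) × 0.018^(1/2) = 407 ft³/s.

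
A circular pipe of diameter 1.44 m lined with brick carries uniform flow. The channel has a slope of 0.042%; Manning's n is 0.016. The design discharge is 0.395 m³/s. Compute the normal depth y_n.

y_n = 0.61 m

Manning's equation rearranged: A R^(2/3) = nQ / (1·√S) = 0.016 × 0.395 / (√0.00042) = 0.3084.
Trying y = 0.705 m: A R^(2/3) = 0.3976 — over.
Trying y = 0.416 m: A R^(2/3) = 0.15 — short.
Trying y = 0.61 m: A R^(2/3) = 0.3082 — ≈ 0.3084.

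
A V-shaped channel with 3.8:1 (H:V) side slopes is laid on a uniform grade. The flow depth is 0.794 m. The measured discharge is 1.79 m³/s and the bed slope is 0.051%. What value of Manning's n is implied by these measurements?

For a triangular section with side slope z = 3.8: A = zy² = 3.8×0.794² = 2.396 m²; P = 2y√(1+z²) = 2×0.794×3.929 = 6.24 m.
Hydraulic radius R = A/P = 2.396/6.24 = 0.3839 m.
Rearranging Manning's equation: n = (1/Q) A R^(2/3) S^(1/2) = (1/1.79) × 2.396 × 0.3839^(2/3) × √0.00051 = 0.016.

n = 0.016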